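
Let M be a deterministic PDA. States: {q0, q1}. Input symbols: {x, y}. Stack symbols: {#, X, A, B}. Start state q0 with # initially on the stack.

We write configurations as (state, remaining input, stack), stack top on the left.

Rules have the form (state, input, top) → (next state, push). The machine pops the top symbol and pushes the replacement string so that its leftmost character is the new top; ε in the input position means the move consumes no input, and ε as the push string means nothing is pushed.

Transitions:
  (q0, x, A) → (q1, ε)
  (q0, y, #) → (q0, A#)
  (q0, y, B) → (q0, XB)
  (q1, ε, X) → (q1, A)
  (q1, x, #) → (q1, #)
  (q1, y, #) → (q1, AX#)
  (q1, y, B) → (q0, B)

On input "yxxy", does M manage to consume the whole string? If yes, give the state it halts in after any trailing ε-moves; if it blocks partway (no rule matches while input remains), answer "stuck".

(q0, yxxy, #)
  read y, top #: go to q0, push A# → (q0, xxy, A#)
  read x, top A: go to q1, push ε → (q1, xy, #)
  read x, top #: go to q1, push # → (q1, y, #)
  read y, top #: go to q1, push AX# → (q1, ε, AX#)
All input consumed; M is in state q1.

q1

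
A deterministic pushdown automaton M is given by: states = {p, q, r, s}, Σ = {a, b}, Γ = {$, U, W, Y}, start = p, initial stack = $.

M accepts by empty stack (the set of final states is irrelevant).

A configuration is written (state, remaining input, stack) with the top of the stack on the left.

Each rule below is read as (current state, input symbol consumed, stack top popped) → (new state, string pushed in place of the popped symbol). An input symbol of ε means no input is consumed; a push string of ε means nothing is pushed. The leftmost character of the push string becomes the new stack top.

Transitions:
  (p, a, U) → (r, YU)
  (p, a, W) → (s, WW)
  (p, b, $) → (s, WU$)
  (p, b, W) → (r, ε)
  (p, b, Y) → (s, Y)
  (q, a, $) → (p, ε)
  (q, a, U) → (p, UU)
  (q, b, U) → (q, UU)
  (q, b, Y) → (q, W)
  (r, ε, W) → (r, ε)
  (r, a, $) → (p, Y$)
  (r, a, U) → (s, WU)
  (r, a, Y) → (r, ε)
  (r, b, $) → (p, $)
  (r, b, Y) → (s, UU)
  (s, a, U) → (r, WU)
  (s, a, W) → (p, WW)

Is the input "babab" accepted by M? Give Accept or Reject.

(p, babab, $)
  read b, top $: go to s, push WU$ → (s, abab, WU$)
  read a, top W: go to p, push WW → (p, bab, WWU$)
  read b, top W: go to r, push ε → (r, ab, WU$)
  ε-move, top W: go to r, push ε → (r, ab, U$)
  read a, top U: go to s, push WU → (s, b, WU$)
No transition applies at (s, b, WU$); input not fully consumed.

Reject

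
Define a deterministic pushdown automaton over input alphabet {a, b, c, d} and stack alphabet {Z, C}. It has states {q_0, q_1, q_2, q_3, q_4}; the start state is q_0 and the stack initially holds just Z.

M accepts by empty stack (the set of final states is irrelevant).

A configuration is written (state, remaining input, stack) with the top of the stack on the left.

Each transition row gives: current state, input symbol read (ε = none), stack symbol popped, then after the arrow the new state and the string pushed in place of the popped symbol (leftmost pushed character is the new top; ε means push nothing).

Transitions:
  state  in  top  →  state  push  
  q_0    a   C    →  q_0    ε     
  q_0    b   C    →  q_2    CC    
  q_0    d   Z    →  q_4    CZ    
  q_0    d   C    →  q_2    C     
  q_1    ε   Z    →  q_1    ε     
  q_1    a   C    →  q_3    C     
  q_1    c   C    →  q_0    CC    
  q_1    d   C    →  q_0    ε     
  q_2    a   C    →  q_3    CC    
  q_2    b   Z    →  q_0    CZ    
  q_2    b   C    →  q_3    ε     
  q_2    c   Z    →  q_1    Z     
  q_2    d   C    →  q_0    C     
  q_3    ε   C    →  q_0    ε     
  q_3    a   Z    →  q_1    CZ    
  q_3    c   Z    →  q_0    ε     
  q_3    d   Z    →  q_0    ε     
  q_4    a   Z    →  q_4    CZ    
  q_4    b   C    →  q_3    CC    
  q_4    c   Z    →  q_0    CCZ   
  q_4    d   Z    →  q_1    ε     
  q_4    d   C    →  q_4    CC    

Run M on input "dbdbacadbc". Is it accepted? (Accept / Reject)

Accept

(q_0, dbdbacadbc, Z) ⊢ (q_4, bdbacadbc, CZ) ⊢ (q_3, dbacadbc, CCZ) ⊢ (q_0, dbacadbc, CZ) ⊢ (q_2, bacadbc, CZ) ⊢ (q_3, acadbc, Z) ⊢ (q_1, cadbc, CZ) ⊢ (q_0, adbc, CCZ) ⊢ (q_0, dbc, CZ) ⊢ (q_2, bc, CZ) ⊢ (q_3, c, Z) ⊢ (q_0, ε, ε)
All input consumed and the stack is empty.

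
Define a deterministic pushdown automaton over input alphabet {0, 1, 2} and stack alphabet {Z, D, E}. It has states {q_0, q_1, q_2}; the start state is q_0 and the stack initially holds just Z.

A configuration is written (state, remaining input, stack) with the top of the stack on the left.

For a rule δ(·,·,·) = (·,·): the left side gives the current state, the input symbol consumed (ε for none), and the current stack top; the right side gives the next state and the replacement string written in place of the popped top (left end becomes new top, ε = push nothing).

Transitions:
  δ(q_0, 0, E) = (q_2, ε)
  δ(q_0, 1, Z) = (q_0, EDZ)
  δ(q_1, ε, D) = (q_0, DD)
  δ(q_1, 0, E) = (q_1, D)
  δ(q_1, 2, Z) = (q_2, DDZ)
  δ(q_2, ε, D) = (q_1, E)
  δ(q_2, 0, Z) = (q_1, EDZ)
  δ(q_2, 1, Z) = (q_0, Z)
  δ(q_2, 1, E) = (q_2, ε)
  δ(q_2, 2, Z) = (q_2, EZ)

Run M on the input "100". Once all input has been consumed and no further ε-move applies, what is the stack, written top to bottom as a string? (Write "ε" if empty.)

(q_0, 100, Z) ⊢ (q_0, 00, EDZ) ⊢ (q_2, 0, DZ) ⊢ (q_1, 0, EZ) ⊢ (q_1, ε, DZ) ⊢ (q_0, ε, DDZ)
All input consumed in state q_0 with stack DDZ.

DDZ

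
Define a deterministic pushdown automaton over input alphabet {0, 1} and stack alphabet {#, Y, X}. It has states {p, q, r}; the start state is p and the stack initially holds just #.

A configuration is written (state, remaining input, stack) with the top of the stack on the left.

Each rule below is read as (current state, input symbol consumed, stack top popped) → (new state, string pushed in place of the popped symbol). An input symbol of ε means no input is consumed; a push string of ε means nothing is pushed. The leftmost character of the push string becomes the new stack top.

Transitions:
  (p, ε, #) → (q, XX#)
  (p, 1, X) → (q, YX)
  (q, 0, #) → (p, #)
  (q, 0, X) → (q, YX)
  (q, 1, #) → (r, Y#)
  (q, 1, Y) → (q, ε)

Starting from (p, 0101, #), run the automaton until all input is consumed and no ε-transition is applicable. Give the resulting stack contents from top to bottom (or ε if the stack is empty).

XX#

(p, 0101, #) ⊢ (q, 0101, XX#) ⊢ (q, 101, YXX#) ⊢ (q, 01, XX#) ⊢ (q, 1, YXX#) ⊢ (q, ε, XX#)
All input consumed in state q with stack XX#.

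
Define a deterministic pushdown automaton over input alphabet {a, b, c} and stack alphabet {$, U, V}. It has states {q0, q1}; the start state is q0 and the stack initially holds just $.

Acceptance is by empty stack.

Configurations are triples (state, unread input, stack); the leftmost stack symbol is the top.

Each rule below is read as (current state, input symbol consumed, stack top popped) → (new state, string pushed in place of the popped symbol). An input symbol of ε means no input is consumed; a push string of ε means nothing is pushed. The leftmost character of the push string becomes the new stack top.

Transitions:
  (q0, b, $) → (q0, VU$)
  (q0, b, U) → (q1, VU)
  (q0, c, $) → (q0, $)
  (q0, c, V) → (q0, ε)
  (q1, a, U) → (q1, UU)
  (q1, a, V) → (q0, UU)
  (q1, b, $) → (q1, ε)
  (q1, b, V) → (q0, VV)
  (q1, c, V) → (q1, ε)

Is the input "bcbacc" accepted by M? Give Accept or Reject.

Reject

(q0, bcbacc, $) ⊢ (q0, cbacc, VU$) ⊢ (q0, bacc, U$) ⊢ (q1, acc, VU$) ⊢ (q0, cc, UUU$)
No transition applies at (q0, cc, UUU$); input not fully consumed.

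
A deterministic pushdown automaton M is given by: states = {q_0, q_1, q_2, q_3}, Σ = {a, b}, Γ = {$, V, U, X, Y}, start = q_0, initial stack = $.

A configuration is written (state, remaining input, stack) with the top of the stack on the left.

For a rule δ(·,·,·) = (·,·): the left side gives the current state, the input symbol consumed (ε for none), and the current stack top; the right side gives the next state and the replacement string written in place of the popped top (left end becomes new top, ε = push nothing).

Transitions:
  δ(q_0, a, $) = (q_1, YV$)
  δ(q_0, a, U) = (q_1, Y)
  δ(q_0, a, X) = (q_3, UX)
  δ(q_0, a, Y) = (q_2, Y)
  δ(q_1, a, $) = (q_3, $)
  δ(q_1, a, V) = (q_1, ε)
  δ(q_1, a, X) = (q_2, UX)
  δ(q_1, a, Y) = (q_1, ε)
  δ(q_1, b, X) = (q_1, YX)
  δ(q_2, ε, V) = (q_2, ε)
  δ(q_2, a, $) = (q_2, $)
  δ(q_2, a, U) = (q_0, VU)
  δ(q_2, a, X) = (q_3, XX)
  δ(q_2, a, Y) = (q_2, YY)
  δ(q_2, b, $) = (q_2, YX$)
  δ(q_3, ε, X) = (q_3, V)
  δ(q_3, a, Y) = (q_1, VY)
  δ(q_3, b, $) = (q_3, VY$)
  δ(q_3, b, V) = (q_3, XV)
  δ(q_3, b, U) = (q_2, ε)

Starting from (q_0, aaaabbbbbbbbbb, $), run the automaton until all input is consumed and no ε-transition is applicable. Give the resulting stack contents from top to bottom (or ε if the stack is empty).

(q_0, aaaabbbbbbbbbb, $)
  read a, top $: go to q_1, push YV$ → (q_1, aaabbbbbbbbbb, YV$)
  read a, top Y: go to q_1, push ε → (q_1, aabbbbbbbbbb, V$)
  read a, top V: go to q_1, push ε → (q_1, abbbbbbbbbb, $)
  read a, top $: go to q_3, push $ → (q_3, bbbbbbbbbb, $)
  read b, top $: go to q_3, push VY$ → (q_3, bbbbbbbbb, VY$)
  read b, top V: go to q_3, push XV → (q_3, bbbbbbbb, XVY$)
  ε-move, top X: go to q_3, push V → (q_3, bbbbbbbb, VVY$)
  read b, top V: go to q_3, push XV → (q_3, bbbbbbb, XVVY$)
  ε-move, top X: go to q_3, push V → (q_3, bbbbbbb, VVVY$)
  read b, top V: go to q_3, push XV → (q_3, bbbbbb, XVVVY$)
  ε-move, top X: go to q_3, push V → (q_3, bbbbbb, VVVVY$)
  read b, top V: go to q_3, push XV → (q_3, bbbbb, XVVVVY$)
  ε-move, top X: go to q_3, push V → (q_3, bbbbb, VVVVVY$)
  read b, top V: go to q_3, push XV → (q_3, bbbb, XVVVVVY$)
  ε-move, top X: go to q_3, push V → (q_3, bbbb, VVVVVVY$)
  read b, top V: go to q_3, push XV → (q_3, bbb, XVVVVVVY$)
  ε-move, top X: go to q_3, push V → (q_3, bbb, VVVVVVVY$)
  read b, top V: go to q_3, push XV → (q_3, bb, XVVVVVVVY$)
  ε-move, top X: go to q_3, push V → (q_3, bb, VVVVVVVVY$)
  read b, top V: go to q_3, push XV → (q_3, b, XVVVVVVVVY$)
  ε-move, top X: go to q_3, push V → (q_3, b, VVVVVVVVVY$)
  read b, top V: go to q_3, push XV → (q_3, ε, XVVVVVVVVVY$)
  ε-move, top X: go to q_3, push V → (q_3, ε, VVVVVVVVVVY$)
All input consumed in state q_3 with stack VVVVVVVVVVY$.

VVVVVVVVVVY$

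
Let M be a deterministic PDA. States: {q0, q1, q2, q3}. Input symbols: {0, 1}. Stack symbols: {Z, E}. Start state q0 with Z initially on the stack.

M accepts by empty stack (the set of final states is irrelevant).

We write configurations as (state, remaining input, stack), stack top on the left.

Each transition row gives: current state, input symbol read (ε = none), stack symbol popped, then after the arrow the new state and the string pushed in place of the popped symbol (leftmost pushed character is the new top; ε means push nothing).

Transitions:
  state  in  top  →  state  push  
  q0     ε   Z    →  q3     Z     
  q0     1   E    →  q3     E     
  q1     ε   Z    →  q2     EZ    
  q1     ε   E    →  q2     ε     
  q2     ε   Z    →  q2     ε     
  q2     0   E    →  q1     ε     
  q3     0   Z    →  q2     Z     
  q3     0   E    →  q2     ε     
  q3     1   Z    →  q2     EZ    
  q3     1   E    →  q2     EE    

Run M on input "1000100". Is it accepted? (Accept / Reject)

(q0, 1000100, Z)
  ε-move, top Z: go to q3, push Z → (q3, 1000100, Z)
  read 1, top Z: go to q2, push EZ → (q2, 000100, EZ)
  read 0, top E: go to q1, push ε → (q1, 00100, Z)
  ε-move, top Z: go to q2, push EZ → (q2, 00100, EZ)
  read 0, top E: go to q1, push ε → (q1, 0100, Z)
  ε-move, top Z: go to q2, push EZ → (q2, 0100, EZ)
  read 0, top E: go to q1, push ε → (q1, 100, Z)
  ε-move, top Z: go to q2, push EZ → (q2, 100, EZ)
No transition applies at (q2, 100, EZ); input not fully consumed.

Reject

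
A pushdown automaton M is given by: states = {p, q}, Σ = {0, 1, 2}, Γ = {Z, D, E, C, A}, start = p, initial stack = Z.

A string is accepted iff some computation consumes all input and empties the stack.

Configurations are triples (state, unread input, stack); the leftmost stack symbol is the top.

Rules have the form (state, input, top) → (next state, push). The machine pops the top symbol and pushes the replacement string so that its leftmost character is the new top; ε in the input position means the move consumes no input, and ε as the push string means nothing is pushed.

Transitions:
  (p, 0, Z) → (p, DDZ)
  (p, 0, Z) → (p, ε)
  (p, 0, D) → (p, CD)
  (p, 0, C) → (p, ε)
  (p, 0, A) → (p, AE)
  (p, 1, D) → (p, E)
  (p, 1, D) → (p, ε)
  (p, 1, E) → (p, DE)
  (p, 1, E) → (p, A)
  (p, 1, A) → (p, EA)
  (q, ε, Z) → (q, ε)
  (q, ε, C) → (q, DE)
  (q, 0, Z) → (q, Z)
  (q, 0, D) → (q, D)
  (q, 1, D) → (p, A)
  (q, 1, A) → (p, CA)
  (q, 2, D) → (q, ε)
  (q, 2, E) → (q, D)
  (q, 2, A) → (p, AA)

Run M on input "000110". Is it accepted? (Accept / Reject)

Accept

One accepting computation: (p, 000110, Z) ⊢ (p, 00110, DDZ) ⊢ (p, 0110, CDDZ) ⊢ (p, 110, DDZ) ⊢ (p, 10, DZ) ⊢ (p, 0, Z) ⊢ (p, ε, ε)
All input consumed and the stack is empty.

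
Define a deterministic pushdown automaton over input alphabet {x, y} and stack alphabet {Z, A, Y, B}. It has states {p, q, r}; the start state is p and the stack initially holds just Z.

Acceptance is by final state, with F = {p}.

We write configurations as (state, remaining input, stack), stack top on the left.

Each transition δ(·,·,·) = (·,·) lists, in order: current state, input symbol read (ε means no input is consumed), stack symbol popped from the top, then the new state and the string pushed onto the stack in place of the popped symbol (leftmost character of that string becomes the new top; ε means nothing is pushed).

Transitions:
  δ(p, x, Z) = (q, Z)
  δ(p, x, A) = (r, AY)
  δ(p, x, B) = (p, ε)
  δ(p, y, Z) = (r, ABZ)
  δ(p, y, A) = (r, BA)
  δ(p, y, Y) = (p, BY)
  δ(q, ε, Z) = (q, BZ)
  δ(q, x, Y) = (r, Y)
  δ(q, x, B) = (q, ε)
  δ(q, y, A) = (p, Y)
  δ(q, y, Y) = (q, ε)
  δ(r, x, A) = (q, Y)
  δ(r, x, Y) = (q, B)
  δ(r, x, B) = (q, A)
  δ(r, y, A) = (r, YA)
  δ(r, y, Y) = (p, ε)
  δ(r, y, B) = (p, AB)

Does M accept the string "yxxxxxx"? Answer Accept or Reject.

(p, yxxxxxx, Z)
  read y, top Z: go to r, push ABZ → (r, xxxxxx, ABZ)
  read x, top A: go to q, push Y → (q, xxxxx, YBZ)
  read x, top Y: go to r, push Y → (r, xxxx, YBZ)
  read x, top Y: go to q, push B → (q, xxx, BBZ)
  read x, top B: go to q, push ε → (q, xx, BZ)
  read x, top B: go to q, push ε → (q, x, Z)
  ε-move, top Z: go to q, push BZ → (q, x, BZ)
  read x, top B: go to q, push ε → (q, ε, Z)
  ε-move, top Z: go to q, push BZ → (q, ε, BZ)
All input consumed; state q ∉ F and no further ε-move applies.

Reject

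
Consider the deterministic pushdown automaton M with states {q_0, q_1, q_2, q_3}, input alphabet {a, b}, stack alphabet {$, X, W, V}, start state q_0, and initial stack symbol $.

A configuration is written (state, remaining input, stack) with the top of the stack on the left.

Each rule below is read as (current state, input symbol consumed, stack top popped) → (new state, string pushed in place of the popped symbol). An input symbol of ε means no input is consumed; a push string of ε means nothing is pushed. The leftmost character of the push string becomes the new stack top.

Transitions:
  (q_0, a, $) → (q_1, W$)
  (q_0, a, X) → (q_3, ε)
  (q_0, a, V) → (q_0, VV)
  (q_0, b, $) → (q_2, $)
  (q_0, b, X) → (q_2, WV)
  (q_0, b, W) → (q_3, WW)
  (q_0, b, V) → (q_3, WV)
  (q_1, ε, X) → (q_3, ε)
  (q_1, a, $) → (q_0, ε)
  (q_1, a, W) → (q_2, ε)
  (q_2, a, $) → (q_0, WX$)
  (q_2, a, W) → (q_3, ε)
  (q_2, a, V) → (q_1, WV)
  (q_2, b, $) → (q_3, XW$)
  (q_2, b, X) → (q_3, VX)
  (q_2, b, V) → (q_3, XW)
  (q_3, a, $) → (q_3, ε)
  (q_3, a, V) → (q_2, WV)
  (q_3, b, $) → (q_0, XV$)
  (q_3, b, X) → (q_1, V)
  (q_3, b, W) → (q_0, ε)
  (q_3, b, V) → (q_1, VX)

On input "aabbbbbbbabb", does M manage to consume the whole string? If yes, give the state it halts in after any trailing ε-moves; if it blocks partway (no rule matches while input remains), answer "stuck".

(q_0, aabbbbbbbabb, $)
  read a, top $: go to q_1, push W$ → (q_1, abbbbbbbabb, W$)
  read a, top W: go to q_2, push ε → (q_2, bbbbbbbabb, $)
  read b, top $: go to q_3, push XW$ → (q_3, bbbbbbabb, XW$)
  read b, top X: go to q_1, push V → (q_1, bbbbbabb, VW$)
No transition for (q_1, b, top V); M blocks with input bbbbbabb remaining.

stuck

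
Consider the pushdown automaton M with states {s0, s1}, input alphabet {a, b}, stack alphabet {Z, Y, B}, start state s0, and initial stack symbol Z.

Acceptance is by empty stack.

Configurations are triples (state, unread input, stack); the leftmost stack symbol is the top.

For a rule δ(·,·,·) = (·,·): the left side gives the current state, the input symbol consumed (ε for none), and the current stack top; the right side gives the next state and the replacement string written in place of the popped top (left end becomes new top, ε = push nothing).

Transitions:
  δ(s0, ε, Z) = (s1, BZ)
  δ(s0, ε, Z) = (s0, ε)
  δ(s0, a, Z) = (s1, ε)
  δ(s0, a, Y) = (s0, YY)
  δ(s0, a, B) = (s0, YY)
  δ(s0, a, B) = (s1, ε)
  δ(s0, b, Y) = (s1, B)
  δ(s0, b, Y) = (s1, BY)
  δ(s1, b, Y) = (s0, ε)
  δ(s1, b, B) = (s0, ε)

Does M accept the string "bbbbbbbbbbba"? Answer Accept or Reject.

Accept

One accepting computation: (s0, bbbbbbbbbbba, Z) ⊢ (s1, bbbbbbbbbbba, BZ) ⊢ (s0, bbbbbbbbbba, Z) ⊢ (s1, bbbbbbbbbba, BZ) ⊢ (s0, bbbbbbbbba, Z) ⊢ (s1, bbbbbbbbba, BZ) ⊢ (s0, bbbbbbbba, Z) ⊢ (s1, bbbbbbbba, BZ) ⊢ (s0, bbbbbbba, Z) ⊢ (s1, bbbbbbba, BZ) ⊢ (s0, bbbbbba, Z) ⊢ (s1, bbbbbba, BZ) ⊢ (s0, bbbbba, Z) ⊢ (s1, bbbbba, BZ) ⊢ (s0, bbbba, Z) ⊢ (s1, bbbba, BZ) ⊢ (s0, bbba, Z) ⊢ (s1, bbba, BZ) ⊢ (s0, bba, Z) ⊢ (s1, bba, BZ) ⊢ (s0, ba, Z) ⊢ (s1, ba, BZ) ⊢ (s0, a, Z) ⊢ (s1, ε, ε)
All input consumed and the stack is empty.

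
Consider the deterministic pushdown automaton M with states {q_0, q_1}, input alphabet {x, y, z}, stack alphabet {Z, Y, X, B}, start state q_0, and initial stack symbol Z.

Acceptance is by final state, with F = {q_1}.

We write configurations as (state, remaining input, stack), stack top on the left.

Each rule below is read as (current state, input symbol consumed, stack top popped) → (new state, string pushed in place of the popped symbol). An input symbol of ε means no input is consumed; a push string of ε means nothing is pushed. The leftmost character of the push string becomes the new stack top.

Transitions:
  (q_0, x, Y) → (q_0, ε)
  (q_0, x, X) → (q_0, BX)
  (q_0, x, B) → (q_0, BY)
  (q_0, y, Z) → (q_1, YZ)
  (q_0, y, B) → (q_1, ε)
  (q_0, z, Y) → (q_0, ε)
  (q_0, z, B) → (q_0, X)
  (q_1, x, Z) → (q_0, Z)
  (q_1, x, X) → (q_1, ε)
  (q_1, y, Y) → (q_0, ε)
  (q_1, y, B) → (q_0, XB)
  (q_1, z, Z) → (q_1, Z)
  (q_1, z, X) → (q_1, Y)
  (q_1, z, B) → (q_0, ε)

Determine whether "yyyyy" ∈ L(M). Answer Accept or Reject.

Accept

(q_0, yyyyy, Z)
  read y, top Z: go to q_1, push YZ → (q_1, yyyy, YZ)
  read y, top Y: go to q_0, push ε → (q_0, yyy, Z)
  read y, top Z: go to q_1, push YZ → (q_1, yy, YZ)
  read y, top Y: go to q_0, push ε → (q_0, y, Z)
  read y, top Z: go to q_1, push YZ → (q_1, ε, YZ)
All input consumed; state q_1 ∈ F.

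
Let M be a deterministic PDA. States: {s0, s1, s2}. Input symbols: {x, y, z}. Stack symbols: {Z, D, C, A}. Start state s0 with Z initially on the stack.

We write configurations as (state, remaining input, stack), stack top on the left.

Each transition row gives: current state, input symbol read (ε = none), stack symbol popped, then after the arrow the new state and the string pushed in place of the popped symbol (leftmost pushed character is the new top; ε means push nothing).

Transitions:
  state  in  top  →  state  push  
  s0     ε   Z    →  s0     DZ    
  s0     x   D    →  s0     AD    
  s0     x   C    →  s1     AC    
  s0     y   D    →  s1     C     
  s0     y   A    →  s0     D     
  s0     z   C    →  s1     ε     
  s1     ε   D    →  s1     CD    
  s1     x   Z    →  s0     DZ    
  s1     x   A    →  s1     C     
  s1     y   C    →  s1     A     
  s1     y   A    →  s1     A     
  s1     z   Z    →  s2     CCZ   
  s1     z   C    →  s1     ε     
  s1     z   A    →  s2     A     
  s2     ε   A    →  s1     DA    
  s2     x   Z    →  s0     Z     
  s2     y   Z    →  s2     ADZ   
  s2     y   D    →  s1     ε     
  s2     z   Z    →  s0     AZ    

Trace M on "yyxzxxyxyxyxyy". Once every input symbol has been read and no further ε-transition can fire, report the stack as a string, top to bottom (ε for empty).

CDDDDZ

(s0, yyxzxxyxyxyxyy, Z)
  ε-move, top Z: go to s0, push DZ → (s0, yyxzxxyxyxyxyy, DZ)
  read y, top D: go to s1, push C → (s1, yxzxxyxyxyxyy, CZ)
  read y, top C: go to s1, push A → (s1, xzxxyxyxyxyy, AZ)
  read x, top A: go to s1, push C → (s1, zxxyxyxyxyy, CZ)
  read z, top C: go to s1, push ε → (s1, xxyxyxyxyy, Z)
  read x, top Z: go to s0, push DZ → (s0, xyxyxyxyy, DZ)
  read x, top D: go to s0, push AD → (s0, yxyxyxyy, ADZ)
  read y, top A: go to s0, push D → (s0, xyxyxyy, DDZ)
  read x, top D: go to s0, push AD → (s0, yxyxyy, ADDZ)
  read y, top A: go to s0, push D → (s0, xyxyy, DDDZ)
  read x, top D: go to s0, push AD → (s0, yxyy, ADDDZ)
  read y, top A: go to s0, push D → (s0, xyy, DDDDZ)
  read x, top D: go to s0, push AD → (s0, yy, ADDDDZ)
  read y, top A: go to s0, push D → (s0, y, DDDDDZ)
  read y, top D: go to s1, push C → (s1, ε, CDDDDZ)
All input consumed in state s1 with stack CDDDDZ.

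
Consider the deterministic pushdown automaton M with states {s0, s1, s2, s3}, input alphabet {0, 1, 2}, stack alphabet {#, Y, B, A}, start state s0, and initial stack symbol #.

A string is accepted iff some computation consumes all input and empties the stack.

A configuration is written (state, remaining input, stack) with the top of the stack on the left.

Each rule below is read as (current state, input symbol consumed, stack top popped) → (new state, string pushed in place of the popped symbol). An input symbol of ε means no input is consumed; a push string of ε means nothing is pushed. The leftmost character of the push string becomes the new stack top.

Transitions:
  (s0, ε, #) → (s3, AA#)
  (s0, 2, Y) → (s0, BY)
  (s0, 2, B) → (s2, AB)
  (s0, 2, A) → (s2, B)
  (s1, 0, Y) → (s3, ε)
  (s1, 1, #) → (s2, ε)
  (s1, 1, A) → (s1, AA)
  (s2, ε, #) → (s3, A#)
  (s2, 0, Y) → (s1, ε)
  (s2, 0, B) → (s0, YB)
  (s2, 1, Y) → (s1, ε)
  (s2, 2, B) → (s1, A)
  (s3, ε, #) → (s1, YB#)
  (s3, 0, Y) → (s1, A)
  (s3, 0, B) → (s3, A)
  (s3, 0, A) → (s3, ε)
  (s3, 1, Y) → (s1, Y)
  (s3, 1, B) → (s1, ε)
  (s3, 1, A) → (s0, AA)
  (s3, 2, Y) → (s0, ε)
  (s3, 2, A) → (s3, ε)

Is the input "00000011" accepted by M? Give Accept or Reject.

Accept

(s0, 00000011, #)
  ε-move, top #: go to s3, push AA# → (s3, 00000011, AA#)
  read 0, top A: go to s3, push ε → (s3, 0000011, A#)
  read 0, top A: go to s3, push ε → (s3, 000011, #)
  ε-move, top #: go to s1, push YB# → (s1, 000011, YB#)
  read 0, top Y: go to s3, push ε → (s3, 00011, B#)
  read 0, top B: go to s3, push A → (s3, 0011, A#)
  read 0, top A: go to s3, push ε → (s3, 011, #)
  ε-move, top #: go to s1, push YB# → (s1, 011, YB#)
  read 0, top Y: go to s3, push ε → (s3, 11, B#)
  read 1, top B: go to s1, push ε → (s1, 1, #)
  read 1, top #: go to s2, push ε → (s2, ε, ε)
All input consumed and the stack is empty.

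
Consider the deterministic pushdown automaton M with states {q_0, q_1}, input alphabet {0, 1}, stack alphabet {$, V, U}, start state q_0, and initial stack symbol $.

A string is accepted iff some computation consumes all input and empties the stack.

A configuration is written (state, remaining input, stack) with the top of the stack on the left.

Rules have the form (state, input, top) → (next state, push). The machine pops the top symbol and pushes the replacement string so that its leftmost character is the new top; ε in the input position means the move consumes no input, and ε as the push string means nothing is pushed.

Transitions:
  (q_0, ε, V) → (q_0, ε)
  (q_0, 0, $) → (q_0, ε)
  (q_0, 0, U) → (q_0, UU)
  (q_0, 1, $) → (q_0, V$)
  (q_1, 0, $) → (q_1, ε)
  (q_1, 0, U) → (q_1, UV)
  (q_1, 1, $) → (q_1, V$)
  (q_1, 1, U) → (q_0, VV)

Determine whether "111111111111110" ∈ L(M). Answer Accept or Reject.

Accept

(q_0, 111111111111110, $)
  read 1, top $: go to q_0, push V$ → (q_0, 11111111111110, V$)
  ε-move, top V: go to q_0, push ε → (q_0, 11111111111110, $)
  read 1, top $: go to q_0, push V$ → (q_0, 1111111111110, V$)
  ε-move, top V: go to q_0, push ε → (q_0, 1111111111110, $)
  read 1, top $: go to q_0, push V$ → (q_0, 111111111110, V$)
  ε-move, top V: go to q_0, push ε → (q_0, 111111111110, $)
  read 1, top $: go to q_0, push V$ → (q_0, 11111111110, V$)
  ε-move, top V: go to q_0, push ε → (q_0, 11111111110, $)
  read 1, top $: go to q_0, push V$ → (q_0, 1111111110, V$)
  ε-move, top V: go to q_0, push ε → (q_0, 1111111110, $)
  read 1, top $: go to q_0, push V$ → (q_0, 111111110, V$)
  ε-move, top V: go to q_0, push ε → (q_0, 111111110, $)
  read 1, top $: go to q_0, push V$ → (q_0, 11111110, V$)
  ε-move, top V: go to q_0, push ε → (q_0, 11111110, $)
  read 1, top $: go to q_0, push V$ → (q_0, 1111110, V$)
  ε-move, top V: go to q_0, push ε → (q_0, 1111110, $)
  read 1, top $: go to q_0, push V$ → (q_0, 111110, V$)
  ε-move, top V: go to q_0, push ε → (q_0, 111110, $)
  read 1, top $: go to q_0, push V$ → (q_0, 11110, V$)
  ε-move, top V: go to q_0, push ε → (q_0, 11110, $)
  read 1, top $: go to q_0, push V$ → (q_0, 1110, V$)
  ε-move, top V: go to q_0, push ε → (q_0, 1110, $)
  read 1, top $: go to q_0, push V$ → (q_0, 110, V$)
  ε-move, top V: go to q_0, push ε → (q_0, 110, $)
  read 1, top $: go to q_0, push V$ → (q_0, 10, V$)
  ε-move, top V: go to q_0, push ε → (q_0, 10, $)
  read 1, top $: go to q_0, push V$ → (q_0, 0, V$)
  ε-move, top V: go to q_0, push ε → (q_0, 0, $)
  read 0, top $: go to q_0, push ε → (q_0, ε, ε)
All input consumed and the stack is empty.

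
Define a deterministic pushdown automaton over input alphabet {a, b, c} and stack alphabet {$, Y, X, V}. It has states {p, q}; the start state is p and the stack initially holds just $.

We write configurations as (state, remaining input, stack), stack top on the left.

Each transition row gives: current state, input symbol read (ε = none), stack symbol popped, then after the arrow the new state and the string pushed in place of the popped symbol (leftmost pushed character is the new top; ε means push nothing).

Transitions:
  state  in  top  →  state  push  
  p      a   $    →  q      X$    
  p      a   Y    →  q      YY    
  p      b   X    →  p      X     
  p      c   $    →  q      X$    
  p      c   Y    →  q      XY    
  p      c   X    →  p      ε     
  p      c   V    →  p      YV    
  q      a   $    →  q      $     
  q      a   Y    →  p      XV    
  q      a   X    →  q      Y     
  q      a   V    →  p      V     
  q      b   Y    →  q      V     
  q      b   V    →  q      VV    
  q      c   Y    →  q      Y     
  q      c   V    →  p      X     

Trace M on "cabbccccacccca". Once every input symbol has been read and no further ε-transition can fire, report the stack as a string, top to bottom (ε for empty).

(p, cabbccccacccca, $)
  read c, top $: go to q, push X$ → (q, abbccccacccca, X$)
  read a, top X: go to q, push Y → (q, bbccccacccca, Y$)
  read b, top Y: go to q, push V → (q, bccccacccca, V$)
  read b, top V: go to q, push VV → (q, ccccacccca, VV$)
  read c, top V: go to p, push X → (p, cccacccca, XV$)
  read c, top X: go to p, push ε → (p, ccacccca, V$)
  read c, top V: go to p, push YV → (p, cacccca, YV$)
  read c, top Y: go to q, push XY → (q, acccca, XYV$)
  read a, top X: go to q, push Y → (q, cccca, YYV$)
  read c, top Y: go to q, push Y → (q, ccca, YYV$)
  read c, top Y: go to q, push Y → (q, cca, YYV$)
  read c, top Y: go to q, push Y → (q, ca, YYV$)
  read c, top Y: go to q, push Y → (q, a, YYV$)
  read a, top Y: go to p, push XV → (p, ε, XVYV$)
All input consumed in state p with stack XVYV$.

XVYV$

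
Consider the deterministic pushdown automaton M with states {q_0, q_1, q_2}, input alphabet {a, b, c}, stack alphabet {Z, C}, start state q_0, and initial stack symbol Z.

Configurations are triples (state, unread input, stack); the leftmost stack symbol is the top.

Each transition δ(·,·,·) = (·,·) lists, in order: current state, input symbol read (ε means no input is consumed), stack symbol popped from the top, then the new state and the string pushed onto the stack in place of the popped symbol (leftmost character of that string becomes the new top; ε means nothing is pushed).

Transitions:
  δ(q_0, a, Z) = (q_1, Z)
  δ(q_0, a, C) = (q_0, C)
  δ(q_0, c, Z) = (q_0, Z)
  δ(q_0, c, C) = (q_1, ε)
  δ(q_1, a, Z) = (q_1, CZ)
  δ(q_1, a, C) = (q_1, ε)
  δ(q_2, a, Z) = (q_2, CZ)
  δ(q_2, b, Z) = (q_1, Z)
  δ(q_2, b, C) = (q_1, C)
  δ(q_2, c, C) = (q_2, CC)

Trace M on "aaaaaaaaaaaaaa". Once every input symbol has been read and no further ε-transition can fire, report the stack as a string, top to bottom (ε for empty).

(q_0, aaaaaaaaaaaaaa, Z)
  read a, top Z: go to q_1, push Z → (q_1, aaaaaaaaaaaaa, Z)
  read a, top Z: go to q_1, push CZ → (q_1, aaaaaaaaaaaa, CZ)
  read a, top C: go to q_1, push ε → (q_1, aaaaaaaaaaa, Z)
  read a, top Z: go to q_1, push CZ → (q_1, aaaaaaaaaa, CZ)
  read a, top C: go to q_1, push ε → (q_1, aaaaaaaaa, Z)
  read a, top Z: go to q_1, push CZ → (q_1, aaaaaaaa, CZ)
  read a, top C: go to q_1, push ε → (q_1, aaaaaaa, Z)
  read a, top Z: go to q_1, push CZ → (q_1, aaaaaa, CZ)
  read a, top C: go to q_1, push ε → (q_1, aaaaa, Z)
  read a, top Z: go to q_1, push CZ → (q_1, aaaa, CZ)
  read a, top C: go to q_1, push ε → (q_1, aaa, Z)
  read a, top Z: go to q_1, push CZ → (q_1, aa, CZ)
  read a, top C: go to q_1, push ε → (q_1, a, Z)
  read a, top Z: go to q_1, push CZ → (q_1, ε, CZ)
All input consumed in state q_1 with stack CZ.

CZ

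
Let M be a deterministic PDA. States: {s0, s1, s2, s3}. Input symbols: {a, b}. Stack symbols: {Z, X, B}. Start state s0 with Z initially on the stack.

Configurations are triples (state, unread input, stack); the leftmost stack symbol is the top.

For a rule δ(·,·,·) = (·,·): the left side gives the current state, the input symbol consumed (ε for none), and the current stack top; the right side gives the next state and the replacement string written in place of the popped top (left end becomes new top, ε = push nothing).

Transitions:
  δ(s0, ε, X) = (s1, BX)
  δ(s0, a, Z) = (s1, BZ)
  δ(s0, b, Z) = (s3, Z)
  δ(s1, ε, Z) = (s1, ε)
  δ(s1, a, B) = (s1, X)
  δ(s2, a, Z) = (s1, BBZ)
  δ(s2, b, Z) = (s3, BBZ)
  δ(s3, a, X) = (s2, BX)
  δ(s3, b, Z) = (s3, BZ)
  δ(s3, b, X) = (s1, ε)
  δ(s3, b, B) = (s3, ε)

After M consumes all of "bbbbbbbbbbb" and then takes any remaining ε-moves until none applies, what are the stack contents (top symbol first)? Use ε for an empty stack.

(s0, bbbbbbbbbbb, Z)
  read b, top Z: go to s3, push Z → (s3, bbbbbbbbbb, Z)
  read b, top Z: go to s3, push BZ → (s3, bbbbbbbbb, BZ)
  read b, top B: go to s3, push ε → (s3, bbbbbbbb, Z)
  read b, top Z: go to s3, push BZ → (s3, bbbbbbb, BZ)
  read b, top B: go to s3, push ε → (s3, bbbbbb, Z)
  read b, top Z: go to s3, push BZ → (s3, bbbbb, BZ)
  read b, top B: go to s3, push ε → (s3, bbbb, Z)
  read b, top Z: go to s3, push BZ → (s3, bbb, BZ)
  read b, top B: go to s3, push ε → (s3, bb, Z)
  read b, top Z: go to s3, push BZ → (s3, b, BZ)
  read b, top B: go to s3, push ε → (s3, ε, Z)
All input consumed in state s3 with stack Z.

Z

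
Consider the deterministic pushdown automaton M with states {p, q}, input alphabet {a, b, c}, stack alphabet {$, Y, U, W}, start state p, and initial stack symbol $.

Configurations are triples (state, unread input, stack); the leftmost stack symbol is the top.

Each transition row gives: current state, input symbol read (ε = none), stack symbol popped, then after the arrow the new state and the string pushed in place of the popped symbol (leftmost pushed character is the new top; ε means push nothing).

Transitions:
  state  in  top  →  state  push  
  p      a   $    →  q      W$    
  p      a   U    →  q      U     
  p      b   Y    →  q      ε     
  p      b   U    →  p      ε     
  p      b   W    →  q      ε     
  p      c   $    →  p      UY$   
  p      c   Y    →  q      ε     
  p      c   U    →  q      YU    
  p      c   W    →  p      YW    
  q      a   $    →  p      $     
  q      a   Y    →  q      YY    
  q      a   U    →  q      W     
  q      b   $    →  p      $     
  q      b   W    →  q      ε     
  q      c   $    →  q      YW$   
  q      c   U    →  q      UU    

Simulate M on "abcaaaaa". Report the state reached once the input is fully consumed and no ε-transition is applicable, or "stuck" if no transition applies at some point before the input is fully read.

q

(p, abcaaaaa, $)
  read a, top $: go to q, push W$ → (q, bcaaaaa, W$)
  read b, top W: go to q, push ε → (q, caaaaa, $)
  read c, top $: go to q, push YW$ → (q, aaaaa, YW$)
  read a, top Y: go to q, push YY → (q, aaaa, YYW$)
  read a, top Y: go to q, push YY → (q, aaa, YYYW$)
  read a, top Y: go to q, push YY → (q, aa, YYYYW$)
  read a, top Y: go to q, push YY → (q, a, YYYYYW$)
  read a, top Y: go to q, push YY → (q, ε, YYYYYYW$)
All input consumed; M is in state q.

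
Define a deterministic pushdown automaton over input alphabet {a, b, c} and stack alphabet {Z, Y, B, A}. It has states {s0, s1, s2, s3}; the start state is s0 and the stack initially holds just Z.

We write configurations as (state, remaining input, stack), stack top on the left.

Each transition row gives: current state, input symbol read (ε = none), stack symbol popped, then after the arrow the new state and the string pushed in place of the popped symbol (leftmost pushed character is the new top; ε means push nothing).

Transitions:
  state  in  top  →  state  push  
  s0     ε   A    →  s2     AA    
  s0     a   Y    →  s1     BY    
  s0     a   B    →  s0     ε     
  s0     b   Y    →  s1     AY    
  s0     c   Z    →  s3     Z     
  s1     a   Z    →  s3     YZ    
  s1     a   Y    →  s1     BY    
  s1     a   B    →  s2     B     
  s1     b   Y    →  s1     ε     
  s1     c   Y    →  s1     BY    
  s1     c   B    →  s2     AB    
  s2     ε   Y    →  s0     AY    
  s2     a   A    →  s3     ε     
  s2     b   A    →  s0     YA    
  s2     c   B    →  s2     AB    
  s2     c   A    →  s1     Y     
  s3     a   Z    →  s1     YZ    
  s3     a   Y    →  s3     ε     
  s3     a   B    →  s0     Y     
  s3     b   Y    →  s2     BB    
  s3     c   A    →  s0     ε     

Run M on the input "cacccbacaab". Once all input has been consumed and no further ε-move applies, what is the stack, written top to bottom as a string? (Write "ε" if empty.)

(s0, cacccbacaab, Z)
  read c, top Z: go to s3, push Z → (s3, acccbacaab, Z)
  read a, top Z: go to s1, push YZ → (s1, cccbacaab, YZ)
  read c, top Y: go to s1, push BY → (s1, ccbacaab, BYZ)
  read c, top B: go to s2, push AB → (s2, cbacaab, ABYZ)
  read c, top A: go to s1, push Y → (s1, bacaab, YBYZ)
  read b, top Y: go to s1, push ε → (s1, acaab, BYZ)
  read a, top B: go to s2, push B → (s2, caab, BYZ)
  read c, top B: go to s2, push AB → (s2, aab, ABYZ)
  read a, top A: go to s3, push ε → (s3, ab, BYZ)
  read a, top B: go to s0, push Y → (s0, b, YYZ)
  read b, top Y: go to s1, push AY → (s1, ε, AYYZ)
All input consumed in state s1 with stack AYYZ.

AYYZ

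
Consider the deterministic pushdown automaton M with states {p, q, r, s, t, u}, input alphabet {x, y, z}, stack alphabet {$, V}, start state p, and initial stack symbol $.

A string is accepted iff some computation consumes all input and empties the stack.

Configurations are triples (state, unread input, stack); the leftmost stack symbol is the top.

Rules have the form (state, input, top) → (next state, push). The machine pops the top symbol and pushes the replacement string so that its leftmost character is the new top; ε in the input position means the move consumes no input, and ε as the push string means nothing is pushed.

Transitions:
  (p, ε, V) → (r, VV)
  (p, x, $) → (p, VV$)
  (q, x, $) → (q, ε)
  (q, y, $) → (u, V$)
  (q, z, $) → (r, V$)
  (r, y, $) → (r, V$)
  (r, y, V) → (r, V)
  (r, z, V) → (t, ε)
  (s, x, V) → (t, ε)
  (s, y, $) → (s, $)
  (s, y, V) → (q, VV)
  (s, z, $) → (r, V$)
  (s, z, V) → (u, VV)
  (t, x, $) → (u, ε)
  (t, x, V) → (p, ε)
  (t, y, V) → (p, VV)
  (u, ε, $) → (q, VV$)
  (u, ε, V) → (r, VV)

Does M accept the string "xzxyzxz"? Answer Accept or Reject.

Reject

(p, xzxyzxz, $) ⊢ (p, zxyzxz, VV$) ⊢ (r, zxyzxz, VVV$) ⊢ (t, xyzxz, VV$) ⊢ (p, yzxz, V$) ⊢ (r, yzxz, VV$) ⊢ (r, zxz, VV$) ⊢ (t, xz, V$) ⊢ (p, z, $)
No transition applies at (p, z, $); input not fully consumed.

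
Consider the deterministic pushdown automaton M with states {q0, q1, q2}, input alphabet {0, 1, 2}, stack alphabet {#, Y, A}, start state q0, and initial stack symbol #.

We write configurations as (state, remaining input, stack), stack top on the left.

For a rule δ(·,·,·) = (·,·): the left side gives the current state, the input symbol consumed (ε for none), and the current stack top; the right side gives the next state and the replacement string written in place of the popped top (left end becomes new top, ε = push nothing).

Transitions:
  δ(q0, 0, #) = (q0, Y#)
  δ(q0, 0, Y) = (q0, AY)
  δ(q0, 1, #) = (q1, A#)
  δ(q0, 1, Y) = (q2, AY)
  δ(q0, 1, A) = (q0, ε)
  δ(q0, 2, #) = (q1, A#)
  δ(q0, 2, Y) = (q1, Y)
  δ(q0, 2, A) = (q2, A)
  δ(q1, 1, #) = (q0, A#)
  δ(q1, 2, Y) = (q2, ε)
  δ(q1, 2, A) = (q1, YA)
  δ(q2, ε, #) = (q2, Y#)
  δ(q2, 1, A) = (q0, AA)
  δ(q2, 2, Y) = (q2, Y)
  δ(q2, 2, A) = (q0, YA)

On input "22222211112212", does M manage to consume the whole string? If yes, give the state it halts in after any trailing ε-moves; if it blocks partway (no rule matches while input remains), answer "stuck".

q2

(q0, 22222211112212, #)
  read 2, top #: go to q1, push A# → (q1, 2222211112212, A#)
  read 2, top A: go to q1, push YA → (q1, 222211112212, YA#)
  read 2, top Y: go to q2, push ε → (q2, 22211112212, A#)
  read 2, top A: go to q0, push YA → (q0, 2211112212, YA#)
  read 2, top Y: go to q1, push Y → (q1, 211112212, YA#)
  read 2, top Y: go to q2, push ε → (q2, 11112212, A#)
  read 1, top A: go to q0, push AA → (q0, 1112212, AA#)
  read 1, top A: go to q0, push ε → (q0, 112212, A#)
  read 1, top A: go to q0, push ε → (q0, 12212, #)
  read 1, top #: go to q1, push A# → (q1, 2212, A#)
  read 2, top A: go to q1, push YA → (q1, 212, YA#)
  read 2, top Y: go to q2, push ε → (q2, 12, A#)
  read 1, top A: go to q0, push AA → (q0, 2, AA#)
  read 2, top A: go to q2, push A → (q2, ε, AA#)
All input consumed; M is in state q2.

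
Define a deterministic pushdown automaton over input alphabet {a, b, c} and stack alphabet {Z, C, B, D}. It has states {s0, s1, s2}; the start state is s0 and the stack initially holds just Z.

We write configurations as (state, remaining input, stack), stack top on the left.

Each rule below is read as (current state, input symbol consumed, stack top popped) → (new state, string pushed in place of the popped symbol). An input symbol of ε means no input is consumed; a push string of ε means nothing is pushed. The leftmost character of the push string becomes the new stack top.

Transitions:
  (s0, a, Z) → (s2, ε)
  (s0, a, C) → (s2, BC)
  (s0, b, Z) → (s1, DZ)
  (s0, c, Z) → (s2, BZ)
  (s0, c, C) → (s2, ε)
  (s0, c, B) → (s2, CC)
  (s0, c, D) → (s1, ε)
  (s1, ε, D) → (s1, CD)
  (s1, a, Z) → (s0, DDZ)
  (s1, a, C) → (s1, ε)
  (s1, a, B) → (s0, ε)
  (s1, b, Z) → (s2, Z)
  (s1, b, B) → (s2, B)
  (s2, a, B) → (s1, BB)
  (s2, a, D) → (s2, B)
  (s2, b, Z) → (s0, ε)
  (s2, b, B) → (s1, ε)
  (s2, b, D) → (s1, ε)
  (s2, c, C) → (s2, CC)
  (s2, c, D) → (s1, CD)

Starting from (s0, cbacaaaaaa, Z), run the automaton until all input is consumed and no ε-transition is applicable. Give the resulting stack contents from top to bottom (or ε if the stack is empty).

(s0, cbacaaaaaa, Z)
  read c, top Z: go to s2, push BZ → (s2, bacaaaaaa, BZ)
  read b, top B: go to s1, push ε → (s1, acaaaaaa, Z)
  read a, top Z: go to s0, push DDZ → (s0, caaaaaa, DDZ)
  read c, top D: go to s1, push ε → (s1, aaaaaa, DZ)
  ε-move, top D: go to s1, push CD → (s1, aaaaaa, CDZ)
  read a, top C: go to s1, push ε → (s1, aaaaa, DZ)
  ε-move, top D: go to s1, push CD → (s1, aaaaa, CDZ)
  read a, top C: go to s1, push ε → (s1, aaaa, DZ)
  ε-move, top D: go to s1, push CD → (s1, aaaa, CDZ)
  read a, top C: go to s1, push ε → (s1, aaa, DZ)
  ε-move, top D: go to s1, push CD → (s1, aaa, CDZ)
  read a, top C: go to s1, push ε → (s1, aa, DZ)
  ε-move, top D: go to s1, push CD → (s1, aa, CDZ)
  read a, top C: go to s1, push ε → (s1, a, DZ)
  ε-move, top D: go to s1, push CD → (s1, a, CDZ)
  read a, top C: go to s1, push ε → (s1, ε, DZ)
  ε-move, top D: go to s1, push CD → (s1, ε, CDZ)
All input consumed in state s1 with stack CDZ.

CDZ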